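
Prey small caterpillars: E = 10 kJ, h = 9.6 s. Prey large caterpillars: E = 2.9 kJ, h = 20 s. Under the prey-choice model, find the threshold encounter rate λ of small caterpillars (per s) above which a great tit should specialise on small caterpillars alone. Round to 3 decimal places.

The zero-one rule: include large caterpillars iff E₂/h₂ > λE₁/(1+λh₁). Equality gives the switch point.
λE₁h₂ = E₂ + λE₂h₁ ⇒ λ = E₂/(E₁h₂ − E₂h₁) = 2.9/(200 − 27.84) = 0.01684 per s.

0.017 per s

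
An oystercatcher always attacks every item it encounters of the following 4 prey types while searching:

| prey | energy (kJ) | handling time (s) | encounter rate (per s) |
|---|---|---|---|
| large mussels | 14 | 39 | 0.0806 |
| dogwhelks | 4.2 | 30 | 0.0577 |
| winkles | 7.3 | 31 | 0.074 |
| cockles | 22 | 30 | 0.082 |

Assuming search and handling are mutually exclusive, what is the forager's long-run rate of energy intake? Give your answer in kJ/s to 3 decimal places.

R = (0.0806×14 + 0.0577×4.2 + 0.074×7.3 + 0.082×22) / (1 + 0.0806×39 + 0.0577×30 + 0.074×31 + 0.082×30) = 3.715/10.63 = 0.3495 kJ/s.

0.350 kJ/s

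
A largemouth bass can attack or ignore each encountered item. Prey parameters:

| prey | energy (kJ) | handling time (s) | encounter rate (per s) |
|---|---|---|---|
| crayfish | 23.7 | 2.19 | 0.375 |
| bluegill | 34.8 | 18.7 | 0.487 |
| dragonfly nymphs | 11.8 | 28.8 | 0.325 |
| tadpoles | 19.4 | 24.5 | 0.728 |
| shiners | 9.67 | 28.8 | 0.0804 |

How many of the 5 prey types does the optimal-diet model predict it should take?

Profitabilities (E/h, kJ/s): crayfish 10.8, bluegill 1.86, tadpoles 0.792, dragonfly nymphs 0.41, shiners 0.336. Add prey in this order while the next type's profitability exceeds the intake rate on those already taken.
Rate on top 1: 4.88. bluegill: 1.86 < 4.88 → exclude; stop.
Optimal diet: crayfish — 1 of 5 types.

1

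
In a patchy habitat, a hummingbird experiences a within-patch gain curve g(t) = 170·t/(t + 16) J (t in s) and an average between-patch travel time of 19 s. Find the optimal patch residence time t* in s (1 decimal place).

17.4 s

By the marginal value theorem, leave when the instantaneous gain rate g'(t) equals the habitat-wide average g(t)/(T + t).
g'(t) = 170·16/(t + 16)². Setting 170·16/(t+16)² = 170t/[(t+16)(19+t)] gives 16(19+t) = t(t+16), so t² = 16×19 = 304.
t* = √304 = 17.44 s.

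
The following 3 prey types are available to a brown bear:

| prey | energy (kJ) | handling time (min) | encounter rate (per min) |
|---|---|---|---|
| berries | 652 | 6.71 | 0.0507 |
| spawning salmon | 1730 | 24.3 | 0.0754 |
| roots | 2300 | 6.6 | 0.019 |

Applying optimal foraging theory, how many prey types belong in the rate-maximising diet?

3

Rank by E/h (kJ/min): roots 348, berries 97.2, spawning salmon 71.2. Include each in turn until the next type's E/h falls below the running intake rate.
Rate on top 1: 38.83. berries: 97.2 > 38.83 → include.
Rate on top 2: 52.37. spawning salmon: 71.2 > 52.37 → include.
Optimal diet: roots, berries, spawning salmon — 3 of 3 types.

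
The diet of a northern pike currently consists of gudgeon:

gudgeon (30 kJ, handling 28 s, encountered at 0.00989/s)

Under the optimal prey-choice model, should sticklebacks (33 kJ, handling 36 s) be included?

Yes

Current rate: (0.00989×30)/(1 + 0.00989×28) = 0.2324 kJ/s.
sticklebacks: E/h = 33/36 = 0.9167 kJ/s.
0.9167 > 0.2324, so adding sticklebacks raises the average — include it.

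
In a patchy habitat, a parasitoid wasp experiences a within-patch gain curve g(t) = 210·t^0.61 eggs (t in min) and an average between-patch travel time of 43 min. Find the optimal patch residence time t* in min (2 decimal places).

67.26 min

Maximise g(t)/(T+t): set derivative to zero → g'(t)(T+t) = g(t).
g'(t) = 0.61·210·t^-0.39. Setting 0.61·210·t^-0.39 = 210·t^0.61/(43+t) gives 0.61(43+t) = t, so 0.39·t = 0.61×43.
t* = 0.61×43/0.39 = 67.26 min.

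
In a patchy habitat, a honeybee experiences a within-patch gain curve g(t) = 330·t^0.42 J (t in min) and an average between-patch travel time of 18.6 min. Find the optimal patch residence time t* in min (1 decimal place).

13.5 min

Optimal t* satisfies g'(t*) = g(t*)/(T + t*).
g'(t) = 0.42·330·t^-0.58. Setting 0.42·330·t^-0.58 = 330·t^0.42/(18.6+t) gives 0.42(18.6+t) = t, so 0.58·t = 0.42×18.6.
t* = 0.42×18.6/0.58 = 13.47 min.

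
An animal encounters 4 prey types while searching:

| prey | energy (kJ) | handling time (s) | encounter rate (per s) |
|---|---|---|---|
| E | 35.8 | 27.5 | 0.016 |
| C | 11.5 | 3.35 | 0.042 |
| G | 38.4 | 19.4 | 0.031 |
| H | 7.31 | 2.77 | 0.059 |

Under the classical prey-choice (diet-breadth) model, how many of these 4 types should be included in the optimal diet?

4

Rank by E/h (kJ/s): C 3.43, H 2.64, G 1.98, E 1.3. Include each in turn until the next type's E/h falls below the running intake rate.
Rate on top 1: 0.4234. H: 2.64 > 0.4234 → include.
Rate on top 2: 0.7011. G: 1.98 > 0.7011 → include.
Rate on top 3: 1.105. E: 1.3 > 1.105 → include.
Optimal diet: C, H, G, E — 4 of 4 types.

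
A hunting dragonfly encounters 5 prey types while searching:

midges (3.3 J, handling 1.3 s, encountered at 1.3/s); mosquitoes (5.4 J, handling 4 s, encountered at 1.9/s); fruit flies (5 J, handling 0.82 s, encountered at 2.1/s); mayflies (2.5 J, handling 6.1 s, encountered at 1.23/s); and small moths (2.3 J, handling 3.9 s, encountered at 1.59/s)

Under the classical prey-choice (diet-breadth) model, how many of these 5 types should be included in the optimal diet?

1

Rank by E/h (J/s): fruit flies 6.1, midges 2.54, mosquitoes 1.35, small moths 0.59, mayflies 0.41. Include each in turn until the next type's E/h falls below the running intake rate.
Rate on top 1: 3.857. midges: 2.54 < 3.857 → exclude; stop.
Optimal diet: fruit flies — 1 of 5 types.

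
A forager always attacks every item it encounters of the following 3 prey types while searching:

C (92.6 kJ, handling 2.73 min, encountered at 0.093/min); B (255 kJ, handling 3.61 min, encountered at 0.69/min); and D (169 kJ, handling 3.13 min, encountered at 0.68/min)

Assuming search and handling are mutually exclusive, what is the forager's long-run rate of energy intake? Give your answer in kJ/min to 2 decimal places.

50.99 kJ/min

Energy encountered per unit search time: 0.093×92.6 + 0.69×255 + 0.68×169 = 299.5 kJ/min.
Handling time per unit search time: 0.093×2.73 + 0.69×3.61 + 0.68×3.13 = 4.873.
Rate = 299.5/(1 + 4.873) = 50.99 kJ/min.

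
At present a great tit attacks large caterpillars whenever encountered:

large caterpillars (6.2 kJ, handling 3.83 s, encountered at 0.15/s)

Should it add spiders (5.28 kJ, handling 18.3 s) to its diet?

No

Intake rate on the current diet: R = (0.15×6.2) / (1 + 0.15×3.83) = 0.93/1.575 = 0.5907 kJ/s.
Profitability of spiders: 5.28/18.3 = 0.2885 kJ/s.
0.2885 < 0.5907, so adding spiders would lower the average — exclude it.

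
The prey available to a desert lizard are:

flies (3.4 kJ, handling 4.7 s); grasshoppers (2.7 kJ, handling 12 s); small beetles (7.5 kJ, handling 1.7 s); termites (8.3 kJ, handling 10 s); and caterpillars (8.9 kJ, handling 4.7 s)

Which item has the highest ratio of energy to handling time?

In descending order of E/h:
small beetles: 7.5/1.7 = 4.41 kJ/s
caterpillars: 8.9/4.7 = 1.89 kJ/s
termites: 8.3/10 = 0.83 kJ/s
flies: 3.4/4.7 = 0.723 kJ/s
grasshoppers: 2.7/12 = 0.225 kJ/s

small beetles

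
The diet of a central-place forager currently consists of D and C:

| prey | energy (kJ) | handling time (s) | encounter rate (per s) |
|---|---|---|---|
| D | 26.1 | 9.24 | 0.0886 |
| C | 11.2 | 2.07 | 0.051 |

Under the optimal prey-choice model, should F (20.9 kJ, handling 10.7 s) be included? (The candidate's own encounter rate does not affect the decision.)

Yes

Intake rate on the current diet: R = (0.0886×26.1 + 0.051×11.2) / (1 + 0.0886×9.24 + 0.051×2.07) = 2.884/1.924 = 1.499 kJ/s.
F: E/h = 20.9/10.7 = 1.953 kJ/s.
1.953 > 1.499, so adding F raises the average — include it.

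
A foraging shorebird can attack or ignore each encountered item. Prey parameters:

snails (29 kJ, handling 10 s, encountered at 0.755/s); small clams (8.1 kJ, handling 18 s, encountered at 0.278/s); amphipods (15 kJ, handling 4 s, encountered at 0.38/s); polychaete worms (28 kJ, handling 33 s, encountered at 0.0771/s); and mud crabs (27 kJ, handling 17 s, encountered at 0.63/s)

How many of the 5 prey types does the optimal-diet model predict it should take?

Rank by E/h (kJ/s): amphipods 3.75, snails 2.9, mud crabs 1.59, polychaete worms 0.848, small clams 0.45. Include each in turn until the next type's E/h falls below the running intake rate.
Rate on top 1: 2.262. snails: 2.9 > 2.262 → include.
Rate on top 2: 2.74. mud crabs: 1.59 < 2.74 → exclude; stop.
Optimal diet: amphipods, snails — 2 of 5 types.

2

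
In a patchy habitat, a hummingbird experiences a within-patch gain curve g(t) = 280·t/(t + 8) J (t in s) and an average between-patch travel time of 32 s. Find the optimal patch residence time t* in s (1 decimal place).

Maximise g(t)/(T+t): set derivative to zero → g'(t)(T+t) = g(t).
g'(t) = 280·8/(t + 8)². Setting 280·8/(t+8)² = 280t/[(t+8)(32+t)] gives 8(32+t) = t(t+8), so t² = 8×32 = 256.
t* = √256 = 16 s.

16.0 s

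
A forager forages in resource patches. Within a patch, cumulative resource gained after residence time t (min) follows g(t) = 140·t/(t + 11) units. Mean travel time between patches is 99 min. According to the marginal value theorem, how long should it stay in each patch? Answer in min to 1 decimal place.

Optimal t* satisfies g'(t*) = g(t*)/(T + t*).
g'(t) = 140·11/(t + 11)². Setting 140·11/(t+11)² = 140t/[(t+11)(99+t)] gives 11(99+t) = t(t+11), so t² = 11×99 = 1089.
t* = √1089 = 33 min.

33.0 min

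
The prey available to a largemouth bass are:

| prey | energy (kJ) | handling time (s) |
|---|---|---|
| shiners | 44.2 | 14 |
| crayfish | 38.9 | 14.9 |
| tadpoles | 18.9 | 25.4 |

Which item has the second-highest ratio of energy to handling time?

crayfish

In descending order of E/h:
shiners: 44.2/14 = 3.16 kJ/s
crayfish: 38.9/14.9 = 2.61 kJ/s
tadpoles: 18.9/25.4 = 0.744 kJ/s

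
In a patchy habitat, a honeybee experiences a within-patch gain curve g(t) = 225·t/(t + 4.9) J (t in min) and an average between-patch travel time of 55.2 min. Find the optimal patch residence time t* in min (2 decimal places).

16.45 min

Maximise g(t)/(T+t): set derivative to zero → g'(t)(T+t) = g(t).
g'(t) = 225·4.9/(t + 4.9)². Setting 225·4.9/(t+4.9)² = 225t/[(t+4.9)(55.2+t)] gives 4.9(55.2+t) = t(t+4.9), so t² = 4.9×55.2 = 270.5.
t* = √270.5 = 16.45 min.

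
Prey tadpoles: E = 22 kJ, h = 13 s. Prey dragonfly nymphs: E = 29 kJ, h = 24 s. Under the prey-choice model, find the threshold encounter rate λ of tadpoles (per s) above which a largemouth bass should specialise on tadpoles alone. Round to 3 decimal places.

0.192 per s

The zero-one rule: include dragonfly nymphs iff E₂/h₂ > λE₁/(1+λh₁). Equality gives the switch point.
λE₁h₂ = E₂ + λE₂h₁ ⇒ λ = E₂/(E₁h₂ − E₂h₁) = 29/(528 − 377) = 0.1921 per s.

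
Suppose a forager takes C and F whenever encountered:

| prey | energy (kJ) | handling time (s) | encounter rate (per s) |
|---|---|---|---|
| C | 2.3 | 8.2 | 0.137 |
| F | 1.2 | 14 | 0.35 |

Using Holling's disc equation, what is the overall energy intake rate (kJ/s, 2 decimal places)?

R = (0.137×2.3 + 0.35×1.2) / (1 + 0.137×8.2 + 0.35×14) = 0.7351/7.023 = 0.1047 kJ/s.

0.10 kJ/s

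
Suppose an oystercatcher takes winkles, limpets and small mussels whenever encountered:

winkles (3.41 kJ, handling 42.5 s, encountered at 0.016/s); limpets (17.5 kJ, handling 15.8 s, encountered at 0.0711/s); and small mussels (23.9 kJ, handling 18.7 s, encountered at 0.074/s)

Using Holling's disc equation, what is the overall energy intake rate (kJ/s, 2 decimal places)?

R = Σλ_iE_i / (1 + Σλ_ih_i)
Numerator: 0.016×3.41 + 0.0711×17.5 + 0.074×23.9 = 3.067
Denominator: 1 + 0.016×42.5 + 0.0711×15.8 + 0.074×18.7 = 4.187
R = 3.067/4.187 = 0.7326 kJ/s

0.73 kJ/s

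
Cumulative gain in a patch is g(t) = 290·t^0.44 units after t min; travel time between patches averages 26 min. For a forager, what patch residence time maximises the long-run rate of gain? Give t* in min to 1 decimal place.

20.4 min

Maximise g(t)/(T+t): set derivative to zero → g'(t)(T+t) = g(t).
g'(t) = 0.44·290·t^-0.56. Setting 0.44·290·t^-0.56 = 290·t^0.44/(26+t) gives 0.44(26+t) = t, so 0.56·t = 0.44×26.
t* = 0.44×26/0.56 = 20.43 min.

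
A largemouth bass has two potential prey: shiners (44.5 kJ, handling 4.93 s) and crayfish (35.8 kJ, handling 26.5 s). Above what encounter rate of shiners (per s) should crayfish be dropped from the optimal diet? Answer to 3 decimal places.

0.036 per s

Drop crayfish once their profitability E₂/h₂ falls below the rate achievable on shiners alone: E₂/h₂ = λE₁/(1 + λh₁).
Solve for λ: λE₁h₂ = E₂(1 + λh₁) → λ(E₁h₂ − E₂h₁) = E₂ → λ = E₂/(E₁h₂ − E₂h₁).
λ = 35.8/(44.5×26.5 − 35.8×4.93) = 35.8/1003 = 0.0357 per s.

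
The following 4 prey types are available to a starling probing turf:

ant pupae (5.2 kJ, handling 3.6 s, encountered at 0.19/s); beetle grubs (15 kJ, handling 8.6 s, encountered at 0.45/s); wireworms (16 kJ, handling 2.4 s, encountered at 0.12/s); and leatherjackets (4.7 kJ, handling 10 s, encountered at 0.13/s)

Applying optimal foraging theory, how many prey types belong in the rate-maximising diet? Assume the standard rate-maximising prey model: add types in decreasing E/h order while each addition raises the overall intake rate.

2

Rank by E/h (kJ/s): wireworms 6.67, beetle grubs 1.74, ant pupae 1.44, leatherjackets 0.47. Include each in turn until the next type's E/h falls below the running intake rate.
Rate on top 1: 1.491. beetle grubs: 1.74 > 1.491 → include.
Rate on top 2: 1.681. ant pupae: 1.44 < 1.681 → exclude; stop.
Optimal diet: wireworms, beetle grubs — 2 of 4 types.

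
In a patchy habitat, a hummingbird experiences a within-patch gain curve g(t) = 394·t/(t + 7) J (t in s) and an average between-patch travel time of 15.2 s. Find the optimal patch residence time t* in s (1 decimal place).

Optimal t* satisfies g'(t*) = g(t*)/(T + t*).
g'(t) = 394·7/(t + 7)². Setting 394·7/(t+7)² = 394t/[(t+7)(15.2+t)] gives 7(15.2+t) = t(t+7), so t² = 7×15.2 = 106.4.
t* = √106.4 = 10.32 s.

10.3 s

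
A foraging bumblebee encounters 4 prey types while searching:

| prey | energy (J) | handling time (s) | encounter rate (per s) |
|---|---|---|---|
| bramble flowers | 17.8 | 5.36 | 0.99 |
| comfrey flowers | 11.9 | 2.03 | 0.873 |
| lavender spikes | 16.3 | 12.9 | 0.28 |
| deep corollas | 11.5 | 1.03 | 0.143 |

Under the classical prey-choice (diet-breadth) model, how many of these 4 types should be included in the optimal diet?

2

E/h in descending order: deep corollas 11.2, comfrey flowers 5.86, bramble flowers 3.32, lavender spikes 1.26 J/s. The optimal diet is the largest prefix of this list for which every included type satisfies E_i/h_i > R on the types above it.
Rate on top 1: 1.433. comfrey flowers: 5.86 > 1.433 → include.
Rate on top 2: 4.122. bramble flowers: 3.32 < 4.122 → exclude; stop.
Optimal diet: deep corollas, comfrey flowers — 2 of 4 types.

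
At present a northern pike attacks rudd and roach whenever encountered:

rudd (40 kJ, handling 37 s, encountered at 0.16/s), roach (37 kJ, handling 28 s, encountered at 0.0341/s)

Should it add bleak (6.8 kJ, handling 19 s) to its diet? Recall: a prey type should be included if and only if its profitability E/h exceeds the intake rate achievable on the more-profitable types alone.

On rudd and roach alone, R = ΣλE/(1+Σλh) = 7.662/7.875 = 0.9729 kJ/s.
bleak: E/h = 6.8/19 = 0.3579 kJ/s.
Since 0.3579 < R, time spent handling bleak is better spent searching.

No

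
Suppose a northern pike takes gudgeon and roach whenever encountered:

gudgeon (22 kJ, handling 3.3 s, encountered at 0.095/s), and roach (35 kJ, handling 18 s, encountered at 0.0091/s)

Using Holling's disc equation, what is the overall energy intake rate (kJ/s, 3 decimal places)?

Energy encountered per unit search time: 0.095×22 + 0.0091×35 = 2.409 kJ/s.
Handling time per unit search time: 0.095×3.3 + 0.0091×18 = 0.4773.
Rate = 2.409/(1 + 0.4773) = 1.63 kJ/s.

1.630 kJ/s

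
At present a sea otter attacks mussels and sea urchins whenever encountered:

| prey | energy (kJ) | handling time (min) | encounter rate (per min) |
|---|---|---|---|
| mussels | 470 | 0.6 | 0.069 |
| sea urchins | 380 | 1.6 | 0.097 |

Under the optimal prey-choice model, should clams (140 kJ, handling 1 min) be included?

Yes

On mussels and sea urchins alone, R = ΣλE/(1+Σλh) = 69.29/1.197 = 57.91 kJ/min.
clams: E/h = 140/1 = 140 kJ/min.
Since 140 > R, including clams increases the long-run rate.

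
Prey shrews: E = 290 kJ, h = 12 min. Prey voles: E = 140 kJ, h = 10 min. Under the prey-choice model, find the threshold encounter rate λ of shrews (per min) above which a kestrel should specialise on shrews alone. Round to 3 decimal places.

0.115 per min

Drop voles once their profitability E₂/h₂ falls below the rate achievable on shrews alone: E₂/h₂ = λE₁/(1 + λh₁).
Solve for λ: λE₁h₂ = E₂(1 + λh₁) → λ(E₁h₂ − E₂h₁) = E₂ → λ = E₂/(E₁h₂ − E₂h₁).
λ = 140/(290×10 − 140×12) = 140/1220 = 0.1148 per min.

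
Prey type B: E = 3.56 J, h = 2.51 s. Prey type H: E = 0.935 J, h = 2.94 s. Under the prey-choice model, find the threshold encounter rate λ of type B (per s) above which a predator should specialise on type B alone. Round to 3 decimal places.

Drop type H once their profitability E₂/h₂ falls below the rate achievable on type B alone: E₂/h₂ = λE₁/(1 + λh₁).
Solve for λ: λE₁h₂ = E₂(1 + λh₁) → λ(E₁h₂ − E₂h₁) = E₂ → λ = E₂/(E₁h₂ − E₂h₁).
λ = 0.935/(3.56×2.94 − 0.935×2.51) = 0.935/8.12 = 0.1152 per s.

0.115 per s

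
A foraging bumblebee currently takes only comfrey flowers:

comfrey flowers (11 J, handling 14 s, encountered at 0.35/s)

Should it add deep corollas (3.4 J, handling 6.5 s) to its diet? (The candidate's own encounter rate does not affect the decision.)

Current rate: (0.35×11)/(1 + 0.35×14) = 0.6525 J/s.
deep corollas: E/h = 3.4/6.5 = 0.5231 J/s.
Since 0.5231 < R, time spent handling deep corollas is better spent searching.

No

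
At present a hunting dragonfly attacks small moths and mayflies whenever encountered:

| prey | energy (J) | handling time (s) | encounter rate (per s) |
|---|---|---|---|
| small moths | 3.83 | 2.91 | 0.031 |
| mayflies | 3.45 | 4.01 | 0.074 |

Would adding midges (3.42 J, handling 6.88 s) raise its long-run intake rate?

Yes

Current rate: (0.031×3.83 + 0.074×3.45)/(1 + 0.031×2.91 + 0.074×4.01) = 0.2697 J/s.
midges: E/h = 3.42/6.88 = 0.4971 J/s.
0.4971 > 0.2697, so adding midges raises the average — include it.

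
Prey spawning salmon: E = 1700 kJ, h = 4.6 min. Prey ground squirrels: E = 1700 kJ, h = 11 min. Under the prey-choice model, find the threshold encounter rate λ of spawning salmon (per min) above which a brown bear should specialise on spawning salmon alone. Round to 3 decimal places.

At the threshold, the rate on spawning salmon alone equals the profitability of ground squirrels: λ·1700/(1 + λ·4.6) = 1700/11 = 154.5.
Rearranging, λ(1700 − 154.5×4.6) = 154.5, so λ = 154.5/989.1 = 0.1562 per min.

0.156 per min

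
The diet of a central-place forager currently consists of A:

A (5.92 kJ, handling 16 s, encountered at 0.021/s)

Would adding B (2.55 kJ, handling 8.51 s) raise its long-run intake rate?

Yes

Intake rate on the current diet: R = (0.021×5.92) / (1 + 0.021×16) = 0.1243/1.336 = 0.09305 kJ/s.
Profitability of B: 2.55/8.51 = 0.2996 kJ/s.
0.2996 > 0.09305, so adding B raises the average — include it.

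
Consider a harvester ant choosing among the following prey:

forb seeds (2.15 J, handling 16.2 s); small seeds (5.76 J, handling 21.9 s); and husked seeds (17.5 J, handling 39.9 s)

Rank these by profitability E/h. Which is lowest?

In descending order of E/h:
husked seeds: 17.5/39.9 = 0.439 J/s
small seeds: 5.76/21.9 = 0.263 J/s
forb seeds: 2.15/16.2 = 0.133 J/s

forb seeds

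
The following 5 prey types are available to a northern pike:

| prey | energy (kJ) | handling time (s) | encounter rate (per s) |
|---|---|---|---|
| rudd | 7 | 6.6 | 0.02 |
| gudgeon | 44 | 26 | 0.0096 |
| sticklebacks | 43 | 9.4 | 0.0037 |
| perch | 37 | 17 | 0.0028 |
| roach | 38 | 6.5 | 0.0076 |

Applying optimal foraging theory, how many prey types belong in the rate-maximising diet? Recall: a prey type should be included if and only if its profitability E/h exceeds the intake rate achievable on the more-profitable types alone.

5

Profitabilities (E/h, kJ/s): roach 5.85, sticklebacks 4.57, perch 2.18, gudgeon 1.69, rudd 1.06. Add prey in this order while the next type's profitability exceeds the intake rate on those already taken.
Rate on top 1: 0.2752. sticklebacks: 4.57 > 0.2752 → include.
Rate on top 2: 0.4131. perch: 2.18 > 0.4131 → include.
Rate on top 3: 0.4873. gudgeon: 1.69 > 0.4873 → include.
Rate on top 4: 0.705. rudd: 1.06 > 0.705 → include.
Optimal diet: roach, sticklebacks, perch, gudgeon, rudd — 5 of 5 types.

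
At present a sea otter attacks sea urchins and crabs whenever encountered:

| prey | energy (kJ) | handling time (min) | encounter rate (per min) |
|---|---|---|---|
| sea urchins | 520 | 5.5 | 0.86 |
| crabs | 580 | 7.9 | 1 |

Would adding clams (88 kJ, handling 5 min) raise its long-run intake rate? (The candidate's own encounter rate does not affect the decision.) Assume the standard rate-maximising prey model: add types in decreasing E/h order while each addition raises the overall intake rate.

Intake rate on the current diet: R = (0.86×520 + 1×580) / (1 + 0.86×5.5 + 1×7.9) = 1027/13.63 = 75.36 kJ/min.
clams: E/h = 88/5 = 17.6 kJ/min.
Since 17.6 < R, time spent handling clams is better spent searching.

No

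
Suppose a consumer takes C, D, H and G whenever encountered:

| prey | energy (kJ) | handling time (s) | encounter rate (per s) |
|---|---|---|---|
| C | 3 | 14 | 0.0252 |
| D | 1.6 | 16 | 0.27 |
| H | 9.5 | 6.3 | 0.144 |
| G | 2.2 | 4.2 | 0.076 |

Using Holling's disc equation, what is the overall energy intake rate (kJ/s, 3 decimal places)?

0.296 kJ/s

R = (0.0252×3 + 0.27×1.6 + 0.144×9.5 + 0.076×2.2) / (1 + 0.0252×14 + 0.27×16 + 0.144×6.3 + 0.076×4.2) = 2.043/6.899 = 0.2961 kJ/s.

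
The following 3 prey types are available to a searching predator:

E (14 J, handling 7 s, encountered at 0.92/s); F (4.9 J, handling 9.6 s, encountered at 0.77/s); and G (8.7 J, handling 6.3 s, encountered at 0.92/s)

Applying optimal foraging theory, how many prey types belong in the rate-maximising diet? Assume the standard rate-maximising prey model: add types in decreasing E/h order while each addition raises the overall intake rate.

Profitabilities (E/h, J/s): E 2, G 1.38, F 0.51. Add prey in this order while the next type's profitability exceeds the intake rate on those already taken.
Rate on top 1: 1.731. G: 1.38 < 1.731 → exclude; stop.
Optimal diet: E — 1 of 3 types.

1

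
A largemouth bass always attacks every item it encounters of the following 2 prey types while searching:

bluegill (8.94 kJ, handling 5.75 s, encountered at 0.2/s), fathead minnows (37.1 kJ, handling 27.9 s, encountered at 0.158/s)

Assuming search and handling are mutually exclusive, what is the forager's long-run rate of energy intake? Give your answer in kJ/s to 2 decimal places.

1.17 kJ/s

Energy encountered per unit search time: 0.2×8.94 + 0.158×37.1 = 7.65 kJ/s.
Handling time per unit search time: 0.2×5.75 + 0.158×27.9 = 5.558.
Rate = 7.65/(1 + 5.558) = 1.166 kJ/s.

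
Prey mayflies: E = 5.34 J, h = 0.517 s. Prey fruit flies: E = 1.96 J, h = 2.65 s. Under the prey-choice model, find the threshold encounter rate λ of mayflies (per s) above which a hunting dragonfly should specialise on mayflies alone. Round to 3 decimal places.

0.149 per s

The zero-one rule: include fruit flies iff E₂/h₂ > λE₁/(1+λh₁). Equality gives the switch point.
λE₁h₂ = E₂ + λE₂h₁ ⇒ λ = E₂/(E₁h₂ − E₂h₁) = 1.96/(14.15 − 1.013) = 0.1492 per s.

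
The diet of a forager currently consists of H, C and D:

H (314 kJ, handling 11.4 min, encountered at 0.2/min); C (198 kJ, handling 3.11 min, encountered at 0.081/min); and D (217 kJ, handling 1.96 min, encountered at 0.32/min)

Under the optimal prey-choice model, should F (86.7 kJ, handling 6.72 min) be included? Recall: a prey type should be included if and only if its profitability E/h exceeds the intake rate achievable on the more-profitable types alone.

On H, C and D alone, R = ΣλE/(1+Σλh) = 148.3/4.159 = 35.65 kJ/min.
F: E/h = 86.7/6.72 = 12.9 kJ/min.
12.9 < 35.65, so adding F would lower the average — exclude it.

No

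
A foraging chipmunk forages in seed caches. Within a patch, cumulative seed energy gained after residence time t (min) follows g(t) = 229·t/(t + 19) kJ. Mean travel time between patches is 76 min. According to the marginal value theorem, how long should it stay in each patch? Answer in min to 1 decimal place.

38.0 min

By the marginal value theorem, leave when the instantaneous gain rate g'(t) equals the habitat-wide average g(t)/(T + t).
g'(t) = 229·19/(t + 19)². Setting 229·19/(t+19)² = 229t/[(t+19)(76+t)] gives 19(76+t) = t(t+19), so t² = 19×76 = 1444.
t* = √1444 = 38 min.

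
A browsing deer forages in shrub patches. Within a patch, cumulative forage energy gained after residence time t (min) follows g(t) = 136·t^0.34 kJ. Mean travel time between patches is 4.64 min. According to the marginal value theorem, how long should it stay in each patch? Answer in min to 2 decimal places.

Optimal t* satisfies g'(t*) = g(t*)/(T + t*).
g'(t) = 0.34·136·t^-0.66. Setting 0.34·136·t^-0.66 = 136·t^0.34/(4.64+t) gives 0.34(4.64+t) = t, so 0.66·t = 0.34×4.64.
t* = 0.34×4.64/0.66 = 2.39 min.

2.39 min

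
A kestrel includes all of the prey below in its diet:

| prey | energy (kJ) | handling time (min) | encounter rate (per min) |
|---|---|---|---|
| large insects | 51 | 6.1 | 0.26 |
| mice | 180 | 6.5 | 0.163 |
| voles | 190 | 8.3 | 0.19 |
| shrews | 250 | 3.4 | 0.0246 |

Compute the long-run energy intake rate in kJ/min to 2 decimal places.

15.99 kJ/min

R = (0.26×51 + 0.163×180 + 0.19×190 + 0.0246×250) / (1 + 0.26×6.1 + 0.163×6.5 + 0.19×8.3 + 0.0246×3.4) = 84.85/5.306 = 15.99 kJ/min.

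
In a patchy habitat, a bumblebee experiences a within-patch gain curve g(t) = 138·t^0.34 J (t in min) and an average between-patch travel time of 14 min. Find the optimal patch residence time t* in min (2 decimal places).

By the marginal value theorem, leave when the instantaneous gain rate g'(t) equals the habitat-wide average g(t)/(T + t).
g'(t) = 0.34·138·t^-0.66. Setting 0.34·138·t^-0.66 = 138·t^0.34/(14+t) gives 0.34(14+t) = t, so 0.66·t = 0.34×14.
t* = 0.34×14/0.66 = 7.212 min.

7.21 min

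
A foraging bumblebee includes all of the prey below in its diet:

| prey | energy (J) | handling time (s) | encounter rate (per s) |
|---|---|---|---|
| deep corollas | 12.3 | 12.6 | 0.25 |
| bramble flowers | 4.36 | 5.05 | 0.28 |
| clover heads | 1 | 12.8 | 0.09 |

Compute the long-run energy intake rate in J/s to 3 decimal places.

R = (0.25×12.3 + 0.28×4.36 + 0.09×1) / (1 + 0.25×12.6 + 0.28×5.05 + 0.09×12.8) = 4.386/6.716 = 0.653 J/s.

0.653 J/s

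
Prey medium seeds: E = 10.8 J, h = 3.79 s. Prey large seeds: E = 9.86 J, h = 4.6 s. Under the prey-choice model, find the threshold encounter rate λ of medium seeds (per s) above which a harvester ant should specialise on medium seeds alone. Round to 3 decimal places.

The zero-one rule: include large seeds iff E₂/h₂ > λE₁/(1+λh₁). Equality gives the switch point.
λE₁h₂ = E₂ + λE₂h₁ ⇒ λ = E₂/(E₁h₂ − E₂h₁) = 9.86/(49.68 − 37.37) = 0.8009 per s.

0.801 per s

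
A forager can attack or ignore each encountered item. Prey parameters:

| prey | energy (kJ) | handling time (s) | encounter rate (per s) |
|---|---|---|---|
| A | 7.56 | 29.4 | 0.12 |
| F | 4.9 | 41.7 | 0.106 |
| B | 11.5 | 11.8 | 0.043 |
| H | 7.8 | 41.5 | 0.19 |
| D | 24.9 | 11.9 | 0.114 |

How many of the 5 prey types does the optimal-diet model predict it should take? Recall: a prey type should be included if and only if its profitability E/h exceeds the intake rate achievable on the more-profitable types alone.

Profitabilities (E/h, kJ/s): D 2.09, B 0.975, A 0.257, H 0.188, F 0.118. Add prey in this order while the next type's profitability exceeds the intake rate on those already taken.
Rate on top 1: 1.205. B: 0.975 < 1.205 → exclude; stop.
Optimal diet: D — 1 of 5 types.

1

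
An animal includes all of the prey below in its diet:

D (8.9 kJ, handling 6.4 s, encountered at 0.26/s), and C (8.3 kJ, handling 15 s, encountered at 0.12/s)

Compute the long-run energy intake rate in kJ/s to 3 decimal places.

0.741 kJ/s

R = (0.26×8.9 + 0.12×8.3) / (1 + 0.26×6.4 + 0.12×15) = 3.31/4.464 = 0.7415 kJ/s.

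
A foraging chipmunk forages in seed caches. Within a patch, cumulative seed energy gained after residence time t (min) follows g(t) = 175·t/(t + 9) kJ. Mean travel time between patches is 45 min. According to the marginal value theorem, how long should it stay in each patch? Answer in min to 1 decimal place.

20.1 min

Optimal t* satisfies g'(t*) = g(t*)/(T + t*).
g'(t) = 175·9/(t + 9)². Setting 175·9/(t+9)² = 175t/[(t+9)(45+t)] gives 9(45+t) = t(t+9), so t² = 9×45 = 405.
t* = √405 = 20.12 min.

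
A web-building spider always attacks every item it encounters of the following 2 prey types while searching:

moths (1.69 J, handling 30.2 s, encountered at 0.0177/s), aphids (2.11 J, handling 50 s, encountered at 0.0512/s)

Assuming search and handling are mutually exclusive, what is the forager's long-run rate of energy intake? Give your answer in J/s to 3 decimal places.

0.034 J/s

R = Σλ_iE_i / (1 + Σλ_ih_i)
Numerator: 0.0177×1.69 + 0.0512×2.11 = 0.1379
Denominator: 1 + 0.0177×30.2 + 0.0512×50 = 4.095
R = 0.1379/4.095 = 0.03369 J/s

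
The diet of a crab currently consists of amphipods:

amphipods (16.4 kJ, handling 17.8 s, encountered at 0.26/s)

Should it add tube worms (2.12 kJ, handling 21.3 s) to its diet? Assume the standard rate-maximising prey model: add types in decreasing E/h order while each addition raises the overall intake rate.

Intake rate on the current diet: R = (0.26×16.4) / (1 + 0.26×17.8) = 4.264/5.628 = 0.7576 kJ/s.
tube worms: E/h = 2.12/21.3 = 0.09953 kJ/s.
0.09953 < 0.7576, so adding tube worms would lower the average — exclude it.

No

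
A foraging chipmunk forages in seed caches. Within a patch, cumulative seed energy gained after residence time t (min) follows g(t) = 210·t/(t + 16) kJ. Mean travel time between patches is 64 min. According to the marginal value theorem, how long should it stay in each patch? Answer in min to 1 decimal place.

32.0 min

Maximise g(t)/(T+t): set derivative to zero → g'(t)(T+t) = g(t).
g'(t) = 210·16/(t + 16)². Setting 210·16/(t+16)² = 210t/[(t+16)(64+t)] gives 16(64+t) = t(t+16), so t² = 16×64 = 1024.
t* = √1024 = 32 min.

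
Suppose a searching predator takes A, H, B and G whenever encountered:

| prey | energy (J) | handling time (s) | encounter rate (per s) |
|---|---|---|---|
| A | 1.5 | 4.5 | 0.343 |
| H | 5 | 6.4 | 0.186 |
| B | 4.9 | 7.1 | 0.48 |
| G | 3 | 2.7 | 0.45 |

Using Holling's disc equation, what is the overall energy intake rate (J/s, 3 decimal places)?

0.616 J/s

Energy encountered per unit search time: 0.343×1.5 + 0.186×5 + 0.48×4.9 + 0.45×3 = 5.146 J/s.
Handling time per unit search time: 0.343×4.5 + 0.186×6.4 + 0.48×7.1 + 0.45×2.7 = 7.357.
Rate = 5.146/(1 + 7.357) = 0.6158 J/s.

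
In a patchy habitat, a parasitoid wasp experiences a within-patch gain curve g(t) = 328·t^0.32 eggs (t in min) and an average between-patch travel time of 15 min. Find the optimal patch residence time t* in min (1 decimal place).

7.1 min

Maximise g(t)/(T+t): set derivative to zero → g'(t)(T+t) = g(t).
g'(t) = 0.32·328·t^-0.68. Setting 0.32·328·t^-0.68 = 328·t^0.32/(15+t) gives 0.32(15+t) = t, so 0.68·t = 0.32×15.
t* = 0.32×15/0.68 = 7.059 min.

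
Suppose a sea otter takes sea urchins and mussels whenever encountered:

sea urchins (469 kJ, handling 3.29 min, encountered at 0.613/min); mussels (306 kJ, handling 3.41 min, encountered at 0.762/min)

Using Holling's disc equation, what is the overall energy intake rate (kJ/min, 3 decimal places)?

Energy encountered per unit search time: 0.613×469 + 0.762×306 = 520.7 kJ/min.
Handling time per unit search time: 0.613×3.29 + 0.762×3.41 = 4.615.
Rate = 520.7/(1 + 4.615) = 92.73 kJ/min.

92.725 kJ/min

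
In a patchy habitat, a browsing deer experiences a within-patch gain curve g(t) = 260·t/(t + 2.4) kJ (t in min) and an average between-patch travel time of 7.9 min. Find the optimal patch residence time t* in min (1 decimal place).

By the marginal value theorem, leave when the instantaneous gain rate g'(t) equals the habitat-wide average g(t)/(T + t).
g'(t) = 260·2.4/(t + 2.4)². Setting 260·2.4/(t+2.4)² = 260t/[(t+2.4)(7.9+t)] gives 2.4(7.9+t) = t(t+2.4), so t² = 2.4×7.9 = 18.96.
t* = √18.96 = 4.354 min.

4.4 min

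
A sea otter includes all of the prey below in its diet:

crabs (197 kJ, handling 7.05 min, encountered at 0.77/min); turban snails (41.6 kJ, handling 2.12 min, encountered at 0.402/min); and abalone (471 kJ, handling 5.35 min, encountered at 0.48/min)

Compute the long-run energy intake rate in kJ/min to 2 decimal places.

40.06 kJ/min

R = (0.77×197 + 0.402×41.6 + 0.48×471) / (1 + 0.77×7.05 + 0.402×2.12 + 0.48×5.35) = 394.5/9.849 = 40.06 kJ/min.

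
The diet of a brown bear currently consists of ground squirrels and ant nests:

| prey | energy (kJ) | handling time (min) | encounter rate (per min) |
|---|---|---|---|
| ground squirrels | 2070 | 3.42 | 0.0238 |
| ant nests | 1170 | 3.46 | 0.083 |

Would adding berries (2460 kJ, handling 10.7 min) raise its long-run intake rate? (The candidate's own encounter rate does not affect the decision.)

Yes

Intake rate on the current diet: R = (0.0238×2070 + 0.083×1170) / (1 + 0.0238×3.42 + 0.083×3.46) = 146.4/1.369 = 107 kJ/min.
Profitability of berries: 2460/10.7 = 229.9 kJ/min.
Since 229.9 > R, including berries increases the long-run rate.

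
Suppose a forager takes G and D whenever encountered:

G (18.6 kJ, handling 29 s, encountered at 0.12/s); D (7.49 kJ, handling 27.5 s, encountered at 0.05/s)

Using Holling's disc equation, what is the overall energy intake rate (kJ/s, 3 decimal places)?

Energy encountered per unit search time: 0.12×18.6 + 0.05×7.49 = 2.607 kJ/s.
Handling time per unit search time: 0.12×29 + 0.05×27.5 = 4.855.
Rate = 2.607/(1 + 4.855) = 0.4452 kJ/s.

0.445 kJ/s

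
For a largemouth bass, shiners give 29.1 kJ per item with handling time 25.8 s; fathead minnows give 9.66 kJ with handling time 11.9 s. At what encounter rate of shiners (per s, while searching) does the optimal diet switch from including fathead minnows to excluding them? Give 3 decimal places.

Drop fathead minnows once their profitability E₂/h₂ falls below the rate achievable on shiners alone: E₂/h₂ = λE₁/(1 + λh₁).
Solve for λ: λE₁h₂ = E₂(1 + λh₁) → λ(E₁h₂ − E₂h₁) = E₂ → λ = E₂/(E₁h₂ − E₂h₁).
λ = 9.66/(29.1×11.9 − 9.66×25.8) = 9.66/97.06 = 0.09952 per s.

0.100 per s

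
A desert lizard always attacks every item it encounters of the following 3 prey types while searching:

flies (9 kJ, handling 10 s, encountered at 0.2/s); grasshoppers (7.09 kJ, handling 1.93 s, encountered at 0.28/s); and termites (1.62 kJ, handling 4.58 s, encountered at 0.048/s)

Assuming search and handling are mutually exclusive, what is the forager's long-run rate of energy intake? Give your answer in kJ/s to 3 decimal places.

1.027 kJ/s

Energy encountered per unit search time: 0.2×9 + 0.28×7.09 + 0.048×1.62 = 3.863 kJ/s.
Handling time per unit search time: 0.2×10 + 0.28×1.93 + 0.048×4.58 = 2.76.
Rate = 3.863/(1 + 2.76) = 1.027 kJ/s.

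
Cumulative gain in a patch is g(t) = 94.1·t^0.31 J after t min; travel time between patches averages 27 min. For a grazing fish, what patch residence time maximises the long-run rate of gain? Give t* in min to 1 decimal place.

Maximise g(t)/(T+t): set derivative to zero → g'(t)(T+t) = g(t).
g'(t) = 0.31·94.1·t^-0.69. Setting 0.31·94.1·t^-0.69 = 94.1·t^0.31/(27+t) gives 0.31(27+t) = t, so 0.69·t = 0.31×27.
t* = 0.31×27/0.69 = 12.13 min.

12.1 min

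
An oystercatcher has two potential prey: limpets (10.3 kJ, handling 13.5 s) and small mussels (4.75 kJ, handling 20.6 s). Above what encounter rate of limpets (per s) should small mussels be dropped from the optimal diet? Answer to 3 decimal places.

The zero-one rule: include small mussels iff E₂/h₂ > λE₁/(1+λh₁). Equality gives the switch point.
λE₁h₂ = E₂ + λE₂h₁ ⇒ λ = E₂/(E₁h₂ − E₂h₁) = 4.75/(212.2 − 64.12) = 0.03208 per s.

0.032 per s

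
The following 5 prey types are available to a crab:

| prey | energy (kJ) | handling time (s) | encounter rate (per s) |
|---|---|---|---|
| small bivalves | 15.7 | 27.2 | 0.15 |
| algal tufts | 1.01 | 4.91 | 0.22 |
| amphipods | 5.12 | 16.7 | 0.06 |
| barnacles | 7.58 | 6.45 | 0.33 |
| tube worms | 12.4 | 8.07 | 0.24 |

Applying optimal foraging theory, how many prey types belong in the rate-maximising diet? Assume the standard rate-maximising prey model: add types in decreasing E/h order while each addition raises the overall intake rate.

2

Profitabilities (E/h, kJ/s): tube worms 1.54, barnacles 1.18, small bivalves 0.577, amphipods 0.307, algal tufts 0.206. Add prey in this order while the next type's profitability exceeds the intake rate on those already taken.
Rate on top 1: 1.013. barnacles: 1.18 > 1.013 → include.
Rate on top 2: 1.081. small bivalves: 0.577 < 1.081 → exclude; stop.
Optimal diet: tube worms, barnacles — 2 of 5 types.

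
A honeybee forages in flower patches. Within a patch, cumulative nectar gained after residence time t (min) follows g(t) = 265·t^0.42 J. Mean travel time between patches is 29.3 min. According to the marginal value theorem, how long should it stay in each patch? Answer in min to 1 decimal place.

21.2 min

Maximise g(t)/(T+t): set derivative to zero → g'(t)(T+t) = g(t).
g'(t) = 0.42·265·t^-0.58. Setting 0.42·265·t^-0.58 = 265·t^0.42/(29.3+t) gives 0.42(29.3+t) = t, so 0.58·t = 0.42×29.3.
t* = 0.42×29.3/0.58 = 21.22 min.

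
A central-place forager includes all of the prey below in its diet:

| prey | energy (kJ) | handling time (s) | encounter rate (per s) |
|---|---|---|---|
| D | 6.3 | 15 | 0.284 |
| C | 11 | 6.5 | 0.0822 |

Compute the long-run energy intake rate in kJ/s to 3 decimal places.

R = (0.284×6.3 + 0.0822×11) / (1 + 0.284×15 + 0.0822×6.5) = 2.693/5.794 = 0.4648 kJ/s.

0.465 kJ/s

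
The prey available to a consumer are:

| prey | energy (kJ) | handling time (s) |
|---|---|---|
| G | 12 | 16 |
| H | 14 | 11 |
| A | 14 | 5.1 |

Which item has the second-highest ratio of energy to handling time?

H

Profitability E/h (kJ/s): G = 12/16 = 0.75, H = 14/11 = 1.27, A = 14/5.1 = 2.75.
Ranked: A > H > G.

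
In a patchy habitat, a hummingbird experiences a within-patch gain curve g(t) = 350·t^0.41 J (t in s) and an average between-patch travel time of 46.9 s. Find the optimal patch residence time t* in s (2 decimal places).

32.59 s

By the marginal value theorem, leave when the instantaneous gain rate g'(t) equals the habitat-wide average g(t)/(T + t).
g'(t) = 0.41·350·t^-0.59. Setting 0.41·350·t^-0.59 = 350·t^0.41/(46.9+t) gives 0.41(46.9+t) = t, so 0.59·t = 0.41×46.9.
t* = 0.41×46.9/0.59 = 32.59 s.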